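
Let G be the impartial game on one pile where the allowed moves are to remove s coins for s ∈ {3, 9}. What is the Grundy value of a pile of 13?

0

Build the Grundy sequence with g(k) = mex{g(k−s) : s ∈ {3, 9}, s ≤ k}:
k:     0  1  2  3  4  5  6  7  8  9 10 11 12 13
g(k):  0  0  0  1  1  1  0  0  0  1  1  1  0  0
So g(13) = 0.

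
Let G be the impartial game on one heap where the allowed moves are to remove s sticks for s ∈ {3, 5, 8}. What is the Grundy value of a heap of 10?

3

Build the Grundy sequence with g(k) = mex{g(k−s) : s ∈ {3, 5, 8}, s ≤ k}:
g(0) = mex{} = 0
g(1) = mex{} = 0
g(2) = mex{} = 0
g(3) = mex{0} = 1
g(4) = mex{0} = 1
g(5) = mex{0} = 1
g(6) = mex{0,1} = 2
g(7) = mex{0,1} = 2
g(8) = mex{0,1} = 2
g(9) = mex{0,1,2} = 3
g(10) = mex{0,1,2} = 3
So g(10) = 3.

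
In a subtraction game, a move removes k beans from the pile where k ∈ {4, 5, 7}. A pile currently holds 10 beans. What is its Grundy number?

2

Build the Grundy sequence with g(k) = mex{g(k−s) : s ∈ {4, 5, 7}, s ≤ k}:
g(0) = mex{} = 0
g(1) = mex{} = 0
g(2) = mex{} = 0
g(3) = mex{} = 0
g(4) = mex{0} = 1
g(5) = mex{0} = 1
g(6) = mex{0} = 1
g(7) = mex{0} = 1
g(8) = mex{0,1} = 2
g(9) = mex{0,1} = 2
g(10) = mex{0,1} = 2
So g(10) = 2.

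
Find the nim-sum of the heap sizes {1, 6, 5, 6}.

4

Nim-sum: 1 XOR 6 XOR 5 XOR 6 = 4.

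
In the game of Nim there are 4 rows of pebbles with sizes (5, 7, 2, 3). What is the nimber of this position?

Bitwise XOR of the heap sizes:
  101  (5)
  111  (7)
  010  (2)
  011  (3)
  ---
  011  (3)

3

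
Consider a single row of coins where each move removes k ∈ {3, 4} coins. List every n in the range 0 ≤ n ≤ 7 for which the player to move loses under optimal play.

0, 1, 2, 7

Compute g(0), g(1), … for moves {3, 4}:
k:     0  1  2  3  4  5  6  7
g(k):  0  0  0  1  1  1  2  0
The P-positions (g = 0) in 0..7 are 0, 1, 2, 7.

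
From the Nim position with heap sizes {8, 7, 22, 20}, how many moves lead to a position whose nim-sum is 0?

Nim-sum: 8 XOR 7 XOR 22 XOR 20 = 13.
The overall nim-sum is X = 13. A heap of size p has a winning move iff p XOR X < p (reduce it to p XOR X).
  8: 8 XOR 13 = 5 < 8 — winning move (to 5).
  7: 7 XOR 13 = 10 ≥ 7 — no move.
  22: 22 XOR 13 = 27 ≥ 22 — no move.
  20: 20 XOR 13 = 25 ≥ 20 — no move.
That gives 1 winning move.

1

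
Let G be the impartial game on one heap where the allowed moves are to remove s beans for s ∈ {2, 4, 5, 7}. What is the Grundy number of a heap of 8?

Build the Grundy sequence with g(k) = mex{g(k−s) : s ∈ {2, 4, 5, 7}, s ≤ k}:
g(0) = mex{} = 0
g(1) = mex{} = 0
g(2) = mex{0} = 1
g(3) = mex{0} = 1
g(4) = mex{0,1} = 2
g(5) = mex{0,1} = 2
g(6) = mex{0,1,2} = 3
g(7) = mex{0,1,2} = 3
g(8) = mex{0,1,2,3} = 4
So g(8) = 4.

4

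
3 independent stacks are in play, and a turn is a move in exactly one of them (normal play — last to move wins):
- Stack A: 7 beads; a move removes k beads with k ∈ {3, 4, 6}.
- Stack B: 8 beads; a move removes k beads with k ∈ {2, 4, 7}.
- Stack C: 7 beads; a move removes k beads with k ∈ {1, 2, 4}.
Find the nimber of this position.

2

Grundy values for stack A (subtraction set {3, 4, 6}):
k:     0  1  2  3  4  5  6  7
g(k):  0  0  0  1  1  1  2  2
So g(7) = 2.
For stack B, compute g(0), g(1), … with moves {2, 4, 7}:
k:     0  1  2  3  4  5  6  7  8
g(k):  0  0  1  1  2  2  0  3  1
So g(8) = 1.
Build the Grundy sequence for stack C with g(k) = mex{g(k−s) : s ∈ {1, 2, 4}, s ≤ k}:
k:     0  1  2  3  4  5  6  7
g(k):  0  1  2  0  1  2  0  1
So g(7) = 1.
The value of a disjunctive sum is the nim-sum of the parts.
Combined value = 2 ⊕ 1 ⊕ 1 = 2.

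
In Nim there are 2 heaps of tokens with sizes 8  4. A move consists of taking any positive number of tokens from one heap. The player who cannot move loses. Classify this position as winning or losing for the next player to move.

Winning position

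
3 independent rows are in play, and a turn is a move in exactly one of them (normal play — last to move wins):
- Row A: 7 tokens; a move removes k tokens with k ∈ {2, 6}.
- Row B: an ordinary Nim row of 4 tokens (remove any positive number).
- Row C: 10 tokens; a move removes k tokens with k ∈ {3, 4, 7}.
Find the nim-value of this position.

5

For row A, compute g(0), g(1), … with moves {2, 6}:
g(0) = mex{} = 0
g(1) = mex{} = 0
g(2) = mex{0} = 1
g(3) = mex{0} = 1
g(4) = mex{1} = 0
g(5) = mex{1} = 0
g(6) = mex{0} = 1
g(7) = mex{0} = 1
So g(7) = 1.
Row B is a plain Nim row of size 4, so its Grundy value is 4.
Grundy values for row C (subtraction set {3, 4, 7}):
k:     0  1  2  3  4  5  6  7  8  9 10
g(k):  0  0  0  1  1  1  2  2  2  3  0
So g(10) = 0.
By the Sprague-Grundy theorem, the Grundy value of a sum of independent games is the XOR of the component values.
Combined value = 1 XOR 4 XOR 0 = 5.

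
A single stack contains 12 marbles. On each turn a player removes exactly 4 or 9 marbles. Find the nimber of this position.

1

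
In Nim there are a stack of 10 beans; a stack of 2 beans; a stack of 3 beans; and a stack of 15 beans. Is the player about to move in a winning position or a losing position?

Winning position

Nim-sum: 10 ⊕ 2 ⊕ 3 ⊕ 15 = 4.
The nim-sum is 4 ≠ 0, so this is an N-position: the player to move can win.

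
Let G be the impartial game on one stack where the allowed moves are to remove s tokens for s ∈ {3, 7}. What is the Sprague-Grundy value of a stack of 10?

0

Compute g(0), g(1), … for moves {3, 7}:
k:     0  1  2  3  4  5  6  7  8  9 10
g(k):  0  0  0  1  1  1  0  2  2  1  0
So g(10) = 0.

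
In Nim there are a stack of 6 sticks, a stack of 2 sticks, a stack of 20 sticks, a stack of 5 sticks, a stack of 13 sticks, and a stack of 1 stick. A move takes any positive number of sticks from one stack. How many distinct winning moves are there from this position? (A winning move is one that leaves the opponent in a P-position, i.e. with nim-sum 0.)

1

Nim-sum: 6 ^ 2 ^ 20 ^ 5 ^ 13 ^ 1 = 25.
The overall nim-sum is X = 25. A stack of size p has a winning move iff p XOR X < p (reduce it to p XOR X).
  6: 6 XOR 25 = 31 ≥ 6 — no move.
  2: 2 XOR 25 = 27 ≥ 2 — no move.
  20: 20 XOR 25 = 13 < 20 — winning move (to 13).
  5: 5 XOR 25 = 28 ≥ 5 — no move.
  13: 13 XOR 25 = 20 ≥ 13 — no move.
  1: 1 XOR 25 = 24 ≥ 1 — no move.
That gives 1 winning move.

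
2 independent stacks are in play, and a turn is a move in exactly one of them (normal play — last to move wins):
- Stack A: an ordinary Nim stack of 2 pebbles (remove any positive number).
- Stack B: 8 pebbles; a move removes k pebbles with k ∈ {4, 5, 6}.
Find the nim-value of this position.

0

Stack A is a plain Nim stack of size 2, so its Grundy value is 2.
Build the Grundy sequence for stack B with g(k) = mex{g(k−s) : s ∈ {4, 5, 6}, s ≤ k}:
k:     0  1  2  3  4  5  6  7  8
g(k):  0  0  0  0  1  1  1  1  2
So g(8) = 2.
By the Sprague-Grundy theorem, the Grundy value of a sum of independent games is the XOR of the component values.
Combined value = 2 ⊕ 2 = 0.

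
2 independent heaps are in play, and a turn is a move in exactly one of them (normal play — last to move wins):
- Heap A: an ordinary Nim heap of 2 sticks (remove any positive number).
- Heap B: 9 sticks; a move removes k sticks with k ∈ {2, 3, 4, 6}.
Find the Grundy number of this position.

Heap A is a plain Nim heap of size 2, so its Grundy value is 2.
For heap B, compute g(0), g(1), … with moves {2, 3, 4, 6}:
k:     0  1  2  3  4  5  6  7  8  9
g(k):  0  0  1  1  2  2  3  3  0  0
So g(9) = 0.
The value of a disjunctive sum is the nim-sum of the parts.
Combined value = 2 ⊕ 0 = 2.

2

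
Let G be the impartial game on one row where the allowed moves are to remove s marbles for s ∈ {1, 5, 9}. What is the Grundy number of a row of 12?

0

Build the Grundy sequence with g(k) = mex{g(k−s) : s ∈ {1, 5, 9}, s ≤ k}:
g(0) = mex{} = 0
g(1) = mex{0} = 1
g(2) = mex{1} = 0
g(3) = mex{0} = 1
g(4) = mex{1} = 0
g(5) = mex{0} = 1
g(6) = mex{1} = 0
g(7) = mex{0} = 1
g(8) = mex{1} = 0
g(9) = mex{0} = 1
g(10) = mex{1} = 0
g(11) = mex{0} = 1
g(12) = mex{1} = 0
So g(12) = 0.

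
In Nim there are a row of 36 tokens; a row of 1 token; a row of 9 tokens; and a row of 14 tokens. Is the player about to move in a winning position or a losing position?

Nim-sum: 36 XOR 1 XOR 9 XOR 14 = 34.
The nim-sum is 34 ≠ 0, so this is an N-position: the player to move can win.

Winning position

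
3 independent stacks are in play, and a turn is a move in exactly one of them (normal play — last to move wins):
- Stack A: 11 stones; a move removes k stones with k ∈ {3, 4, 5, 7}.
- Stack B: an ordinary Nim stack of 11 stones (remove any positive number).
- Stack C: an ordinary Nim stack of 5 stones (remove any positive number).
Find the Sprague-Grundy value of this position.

14

For stack A, compute g(0), g(1), … with moves {3, 4, 5, 7}:
g(0) = mex{} = 0
g(1) = mex{} = 0
g(2) = mex{} = 0
g(3) = mex{0} = 1
g(4) = mex{0} = 1
g(5) = mex{0} = 1
g(6) = mex{0,1} = 2
g(7) = mex{0,1} = 2
g(8) = mex{0,1} = 2
g(9) = mex{0,1,2} = 3
g(10) = mex{1,2} = 0
g(11) = mex{1,2} = 0
So g(11) = 0.
Stack B is a plain Nim stack of size 11, so its Grundy value is 11.
Stack C is a plain Nim stack of size 5, so its Grundy value is 5.
By the Sprague-Grundy theorem, the Grundy value of a sum of independent games is the XOR of the component values.
Combined value = 0 ⊕ 11 ⊕ 5 = 14.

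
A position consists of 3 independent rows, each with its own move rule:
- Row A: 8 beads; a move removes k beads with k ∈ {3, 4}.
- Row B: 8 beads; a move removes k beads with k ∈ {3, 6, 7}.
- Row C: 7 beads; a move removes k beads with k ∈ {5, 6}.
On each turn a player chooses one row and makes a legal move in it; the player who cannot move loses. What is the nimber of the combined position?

3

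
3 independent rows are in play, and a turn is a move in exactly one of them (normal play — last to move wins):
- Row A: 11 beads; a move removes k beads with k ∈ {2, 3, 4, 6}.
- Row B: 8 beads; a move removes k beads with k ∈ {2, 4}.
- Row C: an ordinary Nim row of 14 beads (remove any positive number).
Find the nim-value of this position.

14

For row A, compute g(0), g(1), … with moves {2, 3, 4, 6}:
k:     0  1  2  3  4  5  6  7  8  9 10 11
g(k):  0  0  1  1  2  2  3  3  0  0  1  1
So g(11) = 1.
For row B, compute g(0), g(1), … with moves {2, 4}:
g(0) = mex{} = 0
g(1) = mex{} = 0
g(2) = mex{0} = 1
g(3) = mex{0} = 1
g(4) = mex{0,1} = 2
g(5) = mex{0,1} = 2
g(6) = mex{1,2} = 0
g(7) = mex{1,2} = 0
g(8) = mex{0,2} = 1
So g(8) = 1.
Row C is a plain Nim row of size 14, so its Grundy value is 14.
The value of a disjunctive sum is the nim-sum of the parts.
Combined value = 1 XOR 1 XOR 14 = 14.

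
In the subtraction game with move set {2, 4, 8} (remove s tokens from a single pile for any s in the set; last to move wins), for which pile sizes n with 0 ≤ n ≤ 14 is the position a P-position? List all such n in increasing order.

Grundy values for subtraction set {2, 4, 8}:
g(0) = mex{} = 0
g(1) = mex{} = 0
g(2) = mex{0} = 1
g(3) = mex{0} = 1
g(4) = mex{0,1} = 2
g(5) = mex{0,1} = 2
g(6) = mex{1,2} = 0
g(7) = mex{1,2} = 0
g(8) = mex{0,2} = 1
g(9) = mex{0,2} = 1
g(10) = mex{0,1} = 2
g(11) = mex{0,1} = 2
g(12) = mex{1,2} = 0
g(13) = mex{1,2} = 0
g(14) = mex{0,2} = 1
The P-positions (g = 0) in 0..14 are 0, 1, 6, 7, 12, 13.

0, 1, 6, 7, 12, 13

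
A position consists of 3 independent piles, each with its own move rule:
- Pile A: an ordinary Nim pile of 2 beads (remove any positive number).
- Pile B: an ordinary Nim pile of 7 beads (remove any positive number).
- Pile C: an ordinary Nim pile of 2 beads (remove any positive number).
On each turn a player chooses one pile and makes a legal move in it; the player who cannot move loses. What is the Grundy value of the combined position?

Pile A is a plain Nim pile of size 2, so its Grundy value is 2.
Pile B is a plain Nim pile of size 7, so its Grundy value is 7.
Pile C is a plain Nim pile of size 2, so its Grundy value is 2.
By the Sprague-Grundy theorem, the Grundy value of a sum of independent games is the XOR of the component values.
Combined value = 2 XOR 7 XOR 2 = 7.

7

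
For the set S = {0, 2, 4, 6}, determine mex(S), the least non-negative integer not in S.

1

0 is in the set but 1 is not, so the mex is 1.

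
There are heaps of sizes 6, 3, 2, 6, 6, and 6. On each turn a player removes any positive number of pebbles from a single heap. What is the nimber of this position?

1

Write each in binary and XOR column by column:
  110  (6)
  011  (3)
  010  (2)
  110  (6)
  110  (6)
  110  (6)
  ---
  001  (1)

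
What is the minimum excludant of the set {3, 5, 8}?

0 is not in the set, so the mex is 0.

0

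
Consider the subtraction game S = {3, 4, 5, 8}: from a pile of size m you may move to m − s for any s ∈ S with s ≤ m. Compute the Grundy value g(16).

Build the Grundy sequence with g(k) = mex{g(k−s) : s ∈ {3, 4, 5, 8}, s ≤ k}:
k:     0  1  2  3  4  5  6  7  8  9 10 11 12 13 14 15 16
g(k):  0  0  0  1  1  1  2  2  2  3  3  0  0  0  1  1  1
So g(16) = 1.

1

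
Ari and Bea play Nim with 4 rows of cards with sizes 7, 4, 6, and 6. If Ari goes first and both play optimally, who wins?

Ari wins

Nim-sum: 7 ^ 4 ^ 6 ^ 6 = 3.
The nim-sum is 3 ≠ 0, so this is an N-position: the player to move can win; Ari has a winning move.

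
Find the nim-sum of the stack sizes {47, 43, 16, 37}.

49

Compute the nim-sum pairwise:
47 ⊕ 43 = 4
4 ⊕ 16 = 20
20 ⊕ 37 = 49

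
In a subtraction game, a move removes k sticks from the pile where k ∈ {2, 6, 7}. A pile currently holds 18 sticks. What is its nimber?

0

Grundy values for subtraction set {2, 6, 7}:
k:     0  1  2  3  4  5  6  7  8  9 10 11 12 13 14 15 16 17 18
g(k):  0  0  1  1  0  0  1  1  2  0  3  1  2  0  0  1  1  0  0
So g(18) = 0.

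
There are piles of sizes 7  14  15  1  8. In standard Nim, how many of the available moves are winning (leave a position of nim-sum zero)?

3

Nim-sum: 7 XOR 14 XOR 15 XOR 1 XOR 8 = 15.
The overall nim-sum is X = 15. A pile of size p has a winning move iff p XOR X < p (reduce it to p XOR X).
  7: 7 XOR 15 = 8 ≥ 7 — no move.
  14: 14 XOR 15 = 1 < 14 — winning move (to 1).
  15: 15 XOR 15 = 0 < 15 — winning move (to 0).
  1: 1 XOR 15 = 14 ≥ 1 — no move.
  8: 8 XOR 15 = 7 < 8 — winning move (to 7).
That gives 3 winning moves.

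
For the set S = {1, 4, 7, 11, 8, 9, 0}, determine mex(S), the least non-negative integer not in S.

2

The values 0, 1 are all present; 2 is the first non-negative integer missing from the set.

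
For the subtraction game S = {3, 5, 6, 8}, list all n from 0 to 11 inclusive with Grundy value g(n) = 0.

0, 1, 2, 11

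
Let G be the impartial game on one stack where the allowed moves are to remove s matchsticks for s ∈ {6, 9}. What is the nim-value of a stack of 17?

0

Build the Grundy sequence with g(k) = mex{g(k−s) : s ∈ {6, 9}, s ≤ k}:
k:     0  1  2  3  4  5  6  7  8  9 10 11 12 13 14 15 16 17
g(k):  0  0  0  0  0  0  1  1  1  1  1  1  2  2  2  0  0  0
So g(17) = 0.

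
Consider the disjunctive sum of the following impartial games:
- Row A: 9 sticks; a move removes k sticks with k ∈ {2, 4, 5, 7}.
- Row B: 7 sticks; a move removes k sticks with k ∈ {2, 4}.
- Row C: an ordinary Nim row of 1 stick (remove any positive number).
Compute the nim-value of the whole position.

1

Build the Grundy sequence for row A with g(k) = mex{g(k−s) : s ∈ {2, 4, 5, 7}, s ≤ k}:
g(0) = mex{} = 0
g(1) = mex{} = 0
g(2) = mex{0} = 1
g(3) = mex{0} = 1
g(4) = mex{0,1} = 2
g(5) = mex{0,1} = 2
g(6) = mex{0,1,2} = 3
g(7) = mex{0,1,2} = 3
g(8) = mex{0,1,2,3} = 4
g(9) = mex{1,2,3} = 0
So g(9) = 0.
Build the Grundy sequence for row B with g(k) = mex{g(k−s) : s ∈ {2, 4}, s ≤ k}:
k:     0  1  2  3  4  5  6  7
g(k):  0  0  1  1  2  2  0  0
So g(7) = 0.
Row C is a plain Nim row of size 1, so its Grundy value is 1.
By the Sprague-Grundy theorem, the Grundy value of a sum of independent games is the XOR of the component values.
Combined value = 0 XOR 0 XOR 1 = 1.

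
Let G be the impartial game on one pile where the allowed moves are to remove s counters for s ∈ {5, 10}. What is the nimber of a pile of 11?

2

Grundy values for subtraction set {5, 10}:
g(0) = mex{} = 0
g(1) = mex{} = 0
g(2) = mex{} = 0
g(3) = mex{} = 0
g(4) = mex{} = 0
g(5) = mex{0} = 1
g(6) = mex{0} = 1
g(7) = mex{0} = 1
g(8) = mex{0} = 1
g(9) = mex{0} = 1
g(10) = mex{0,1} = 2
g(11) = mex{0,1} = 2
So g(11) = 2.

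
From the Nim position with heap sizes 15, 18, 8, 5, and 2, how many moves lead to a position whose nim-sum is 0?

1

Write each in binary and XOR column by column:
  01111  (15)
  10010  (18)
  01000  (8)
  00101  (5)
  00010  (2)
  -----
  10010  (18)
The overall nim-sum is X = 18. A heap of size p has a winning move iff p XOR X < p (reduce it to p XOR X).
  15: 15 XOR 18 = 29 ≥ 15 — no move.
  18: 18 XOR 18 = 0 < 18 — winning move (to 0).
  8: 8 XOR 18 = 26 ≥ 8 — no move.
  5: 5 XOR 18 = 23 ≥ 5 — no move.
  2: 2 XOR 18 = 16 ≥ 2 — no move.
That gives 1 winning move.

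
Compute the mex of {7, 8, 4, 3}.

0 is not in the set, so the mex is 0.

0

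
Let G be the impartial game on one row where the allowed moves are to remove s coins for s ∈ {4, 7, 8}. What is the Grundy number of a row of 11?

Compute g(0), g(1), … for moves {4, 7, 8}:
k:     0  1  2  3  4  5  6  7  8  9 10 11
g(k):  0  0  0  0  1  1  1  1  2  2  2  2
So g(11) = 2.

2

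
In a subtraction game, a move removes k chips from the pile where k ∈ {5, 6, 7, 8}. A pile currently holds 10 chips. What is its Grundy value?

Grundy values for subtraction set {5, 6, 7, 8}:
g(0) = mex{} = 0
g(1) = mex{} = 0
g(2) = mex{} = 0
g(3) = mex{} = 0
g(4) = mex{} = 0
g(5) = mex{0} = 1
g(6) = mex{0} = 1
g(7) = mex{0} = 1
g(8) = mex{0} = 1
g(9) = mex{0} = 1
g(10) = mex{0,1} = 2
So g(10) = 2.

2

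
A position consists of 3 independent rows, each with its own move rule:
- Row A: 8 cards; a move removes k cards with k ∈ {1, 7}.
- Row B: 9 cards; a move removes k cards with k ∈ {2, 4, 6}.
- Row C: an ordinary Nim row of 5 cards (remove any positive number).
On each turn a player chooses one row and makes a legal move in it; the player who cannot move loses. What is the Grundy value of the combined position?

5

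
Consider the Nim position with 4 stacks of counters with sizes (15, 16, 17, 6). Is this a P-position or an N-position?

N-position

Nim-sum: 15 ^ 16 ^ 17 ^ 6 = 8.
The nim-sum is 8 ≠ 0, so this is an N-position: the player to move can win.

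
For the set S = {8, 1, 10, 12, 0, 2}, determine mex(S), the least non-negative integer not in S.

3

The values 0, 1, 2 are all present; 3 is the first non-negative integer missing from the set.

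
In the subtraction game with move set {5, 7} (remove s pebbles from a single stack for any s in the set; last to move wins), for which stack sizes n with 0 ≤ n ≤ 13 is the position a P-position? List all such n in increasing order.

0, 1, 2, 3, 4, 12, 13

Build the Grundy sequence with g(k) = mex{g(k−s) : s ∈ {5, 7}, s ≤ k}:
g(0) = mex{} = 0
g(1) = mex{} = 0
g(2) = mex{} = 0
g(3) = mex{} = 0
g(4) = mex{} = 0
g(5) = mex{0} = 1
g(6) = mex{0} = 1
g(7) = mex{0} = 1
g(8) = mex{0} = 1
g(9) = mex{0} = 1
g(10) = mex{0,1} = 2
g(11) = mex{0,1} = 2
g(12) = mex{1} = 0
g(13) = mex{1} = 0
The P-positions (g = 0) in 0..13 are 0, 1, 2, 3, 4, 12, 13.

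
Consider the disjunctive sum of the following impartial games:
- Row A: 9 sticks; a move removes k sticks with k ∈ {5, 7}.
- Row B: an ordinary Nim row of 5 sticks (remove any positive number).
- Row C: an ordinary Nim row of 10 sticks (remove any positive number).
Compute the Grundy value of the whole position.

14

Build the Grundy sequence for row A with g(k) = mex{g(k−s) : s ∈ {5, 7}, s ≤ k}:
k:     0  1  2  3  4  5  6  7  8  9
g(k):  0  0  0  0  0  1  1  1  1  1
So g(9) = 1.
Row B is a plain Nim row of size 5, so its Grundy value is 5.
Row C is a plain Nim row of size 10, so its Grundy value is 10.
The value of a disjunctive sum is the nim-sum of the parts.
Combined value = 1 ⊕ 5 ⊕ 10 = 14.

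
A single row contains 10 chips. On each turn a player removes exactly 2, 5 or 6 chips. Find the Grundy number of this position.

Grundy values for subtraction set {2, 5, 6}:
g(0) = mex{} = 0
g(1) = mex{} = 0
g(2) = mex{0} = 1
g(3) = mex{0} = 1
g(4) = mex{1} = 0
g(5) = mex{0,1} = 2
g(6) = mex{0} = 1
g(7) = mex{0,1,2} = 3
g(8) = mex{1} = 0
g(9) = mex{0,1,3} = 2
g(10) = mex{0,2} = 1
So g(10) = 1.

1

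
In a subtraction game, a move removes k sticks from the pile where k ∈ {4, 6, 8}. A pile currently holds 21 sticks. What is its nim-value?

2

Build the Grundy sequence with g(k) = mex{g(k−s) : s ∈ {4, 6, 8}, s ≤ k}:
k:     0  1  2  3  4  5  6  7  8  9 10 11 12 13 14 15 16 17 18 19 20 21
g(k):  0  0  0  0  1  1  1  1  2  2  2  2  0  0  0  0  1  1  1  1  2  2
So g(21) = 2.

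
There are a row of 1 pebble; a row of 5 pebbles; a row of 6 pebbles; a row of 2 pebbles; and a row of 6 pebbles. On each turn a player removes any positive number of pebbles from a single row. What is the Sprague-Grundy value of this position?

6

Compute the nim-sum pairwise:
1 XOR 5 = 4
4 XOR 6 = 2
2 XOR 2 = 0
0 XOR 6 = 6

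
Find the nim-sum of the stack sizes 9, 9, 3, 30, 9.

20

Nim-sum: 9 ^ 9 ^ 3 ^ 30 ^ 9 = 20.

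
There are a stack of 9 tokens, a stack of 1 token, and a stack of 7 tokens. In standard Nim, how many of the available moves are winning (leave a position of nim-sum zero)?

1

Nim-sum: 9 ⊕ 1 ⊕ 7 = 15.
The overall nim-sum is X = 15. A stack of size p has a winning move iff p XOR X < p (reduce it to p XOR X).
  9: 9 XOR 15 = 6 < 9 — winning move (to 6).
  1: 1 XOR 15 = 14 ≥ 1 — no move.
  7: 7 XOR 15 = 8 ≥ 7 — no move.
That gives 1 winning move.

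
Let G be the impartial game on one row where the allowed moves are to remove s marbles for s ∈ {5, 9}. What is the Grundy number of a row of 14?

0

Grundy values for subtraction set {5, 9}:
g(0) = mex{} = 0
g(1) = mex{} = 0
g(2) = mex{} = 0
g(3) = mex{} = 0
g(4) = mex{} = 0
g(5) = mex{0} = 1
g(6) = mex{0} = 1
g(7) = mex{0} = 1
g(8) = mex{0} = 1
g(9) = mex{0} = 1
g(10) = mex{0,1} = 2
g(11) = mex{0,1} = 2
g(12) = mex{0,1} = 2
g(13) = mex{0,1} = 2
g(14) = mex{1} = 0
So g(14) = 0.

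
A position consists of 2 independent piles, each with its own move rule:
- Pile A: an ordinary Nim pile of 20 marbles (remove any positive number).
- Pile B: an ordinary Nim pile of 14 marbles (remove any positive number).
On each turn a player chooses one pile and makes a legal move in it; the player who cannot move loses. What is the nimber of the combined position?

Pile A is a plain Nim pile of size 20, so its Grundy value is 20.
Pile B is a plain Nim pile of size 14, so its Grundy value is 14.
By the Sprague-Grundy theorem, the Grundy value of a sum of independent games is the XOR of the component values.
Combined value = 20 ⊕ 14 = 26.

26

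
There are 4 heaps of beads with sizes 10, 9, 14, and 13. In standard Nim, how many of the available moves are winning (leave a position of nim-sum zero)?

0

Compute the nim-sum pairwise:
10 ⊕ 9 = 3
3 ⊕ 14 = 13
13 ⊕ 13 = 0
The nim-sum is already 0, so every move leaves a nonzero nim-sum — there are no winning moves.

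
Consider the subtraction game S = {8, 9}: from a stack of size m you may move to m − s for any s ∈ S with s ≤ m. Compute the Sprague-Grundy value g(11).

Compute g(0), g(1), … for moves {8, 9}:
k:     0  1  2  3  4  5  6  7  8  9 10 11
g(k):  0  0  0  0  0  0  0  0  1  1  1  1
So g(11) = 1.

1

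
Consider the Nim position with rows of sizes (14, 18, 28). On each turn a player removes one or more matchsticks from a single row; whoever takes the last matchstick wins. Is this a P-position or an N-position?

In binary:
  01110  (14)
  10010  (18)
  11100  (28)
  -----
  00000  (0)
The nim-sum is 0, so this is a P-position: the player to move is in a losing position under optimal play.

P-position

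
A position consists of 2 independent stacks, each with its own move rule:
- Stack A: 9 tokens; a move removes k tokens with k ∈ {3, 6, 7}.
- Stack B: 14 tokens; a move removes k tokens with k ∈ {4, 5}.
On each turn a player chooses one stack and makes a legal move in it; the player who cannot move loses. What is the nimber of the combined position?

Build the Grundy sequence for stack A with g(k) = mex{g(k−s) : s ∈ {3, 6, 7}, s ≤ k}:
g(0) = mex{} = 0
g(1) = mex{} = 0
g(2) = mex{} = 0
g(3) = mex{0} = 1
g(4) = mex{0} = 1
g(5) = mex{0} = 1
g(6) = mex{0,1} = 2
g(7) = mex{0,1} = 2
g(8) = mex{0,1} = 2
g(9) = mex{0,1,2} = 3
So g(9) = 3.
Build the Grundy sequence for stack B with g(k) = mex{g(k−s) : s ∈ {4, 5}, s ≤ k}:
g(0) = mex{} = 0
g(1) = mex{} = 0
g(2) = mex{} = 0
g(3) = mex{} = 0
g(4) = mex{0} = 1
g(5) = mex{0} = 1
g(6) = mex{0} = 1
g(7) = mex{0} = 1
g(8) = mex{0,1} = 2
g(9) = mex{1} = 0
g(10) = mex{1} = 0
g(11) = mex{1} = 0
g(12) = mex{1,2} = 0
g(13) = mex{0,2} = 1
g(14) = mex{0} = 1
So g(14) = 1.
The value of a disjunctive sum is the nim-sum of the parts.
Combined value = 3 ⊕ 1 = 2.

2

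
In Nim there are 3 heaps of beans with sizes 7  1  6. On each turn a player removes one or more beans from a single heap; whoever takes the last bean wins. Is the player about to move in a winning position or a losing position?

Nim-sum: 7 ^ 1 ^ 6 = 0.
The nim-sum is 0, so this is a P-position: the player to move is in a losing position under optimal play.

Losing position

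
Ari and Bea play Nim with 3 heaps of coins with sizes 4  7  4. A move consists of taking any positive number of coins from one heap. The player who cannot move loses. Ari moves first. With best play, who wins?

Ari wins

Compute the nim-sum pairwise:
4 ⊕ 7 = 3
3 ⊕ 4 = 7
The nim-sum is 7 ≠ 0, so this is an N-position: the player to move can win; Ari has a winning move.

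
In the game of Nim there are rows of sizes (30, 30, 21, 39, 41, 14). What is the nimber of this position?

Nim-sum: 30 XOR 30 XOR 21 XOR 39 XOR 41 XOR 14 = 21.

21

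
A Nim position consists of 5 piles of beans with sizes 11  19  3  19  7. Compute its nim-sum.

Nim-sum: 11 XOR 19 XOR 3 XOR 19 XOR 7 = 15.

15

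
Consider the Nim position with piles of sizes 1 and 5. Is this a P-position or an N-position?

N-position

Write each in binary and XOR column by column:
  001  (1)
  101  (5)
  ---
  100  (4)
The nim-sum is 4 ≠ 0, so this is an N-position: the player to move can win.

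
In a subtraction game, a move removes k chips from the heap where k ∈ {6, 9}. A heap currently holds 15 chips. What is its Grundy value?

Build the Grundy sequence with g(k) = mex{g(k−s) : s ∈ {6, 9}, s ≤ k}:
k:     0  1  2  3  4  5  6  7  8  9 10 11 12 13 14 15
g(k):  0  0  0  0  0  0  1  1  1  1  1  1  2  2  2  0
So g(15) = 0.

0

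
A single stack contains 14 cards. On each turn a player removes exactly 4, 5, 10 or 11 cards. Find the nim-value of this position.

3

Build the Grundy sequence with g(k) = mex{g(k−s) : s ∈ {4, 5, 10, 11}, s ≤ k}:
k:     0  1  2  3  4  5  6  7  8  9 10 11 12 13 14
g(k):  0  0  0  0  1  1  1  1  2  0  2  2  3  1  3
So g(14) = 3.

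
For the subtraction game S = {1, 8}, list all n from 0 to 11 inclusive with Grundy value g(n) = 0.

Compute g(0), g(1), … for moves {1, 8}:
k:     0  1  2  3  4  5  6  7  8  9 10 11
g(k):  0  1  0  1  0  1  0  1  2  0  1  0
The P-positions (g = 0) in 0..11 are 0, 2, 4, 6, 9, 11.

0, 2, 4, 6, 9, 11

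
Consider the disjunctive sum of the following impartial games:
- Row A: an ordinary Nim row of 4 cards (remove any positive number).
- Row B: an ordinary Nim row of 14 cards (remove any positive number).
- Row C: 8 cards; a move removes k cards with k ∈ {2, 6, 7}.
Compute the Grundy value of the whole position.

Row A is a plain Nim row of size 4, so its Grundy value is 4.
Row B is a plain Nim row of size 14, so its Grundy value is 14.
For row C, compute g(0), g(1), … with moves {2, 6, 7}:
k:     0  1  2  3  4  5  6  7  8
g(k):  0  0  1  1  0  0  1  1  2
So g(8) = 2.
By the Sprague-Grundy theorem, the Grundy value of a sum of independent games is the XOR of the component values.
Combined value = 4 XOR 14 XOR 2 = 8.

8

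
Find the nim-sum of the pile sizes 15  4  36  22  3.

Compute the nim-sum pairwise:
15 XOR 4 = 11
11 XOR 36 = 47
47 XOR 22 = 57
57 XOR 3 = 58

58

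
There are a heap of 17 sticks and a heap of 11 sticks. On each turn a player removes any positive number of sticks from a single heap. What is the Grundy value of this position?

26

Nim-sum: 17 ^ 11 = 26.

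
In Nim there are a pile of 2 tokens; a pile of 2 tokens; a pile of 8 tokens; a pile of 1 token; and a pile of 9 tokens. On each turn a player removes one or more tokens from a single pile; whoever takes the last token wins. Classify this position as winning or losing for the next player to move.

Losing position

Nim-sum: 2 ⊕ 2 ⊕ 8 ⊕ 1 ⊕ 9 = 0.
The nim-sum is 0, so this is a P-position: the player to move is in a losing position under optimal play.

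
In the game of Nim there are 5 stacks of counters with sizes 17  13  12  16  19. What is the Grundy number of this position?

Bitwise XOR of the heap sizes:
  10001  (17)
  01101  (13)
  01100  (12)
  10000  (16)
  10011  (19)
  -----
  10011  (19)

19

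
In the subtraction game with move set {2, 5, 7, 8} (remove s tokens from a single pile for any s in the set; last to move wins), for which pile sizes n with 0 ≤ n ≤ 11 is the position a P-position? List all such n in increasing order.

0, 1, 4, 10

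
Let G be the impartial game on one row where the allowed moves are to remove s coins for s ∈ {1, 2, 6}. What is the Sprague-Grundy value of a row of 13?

3

Grundy values for subtraction set {1, 2, 6}:
g(0) = mex{} = 0
g(1) = mex{0} = 1
g(2) = mex{0,1} = 2
g(3) = mex{1,2} = 0
g(4) = mex{0,2} = 1
g(5) = mex{0,1} = 2
g(6) = mex{0,1,2} = 3
g(7) = mex{1,2,3} = 0
g(8) = mex{0,2,3} = 1
g(9) = mex{0,1} = 2
g(10) = mex{1,2} = 0
g(11) = mex{0,2} = 1
g(12) = mex{0,1,3} = 2
g(13) = mex{0,1,2} = 3
So g(13) = 3.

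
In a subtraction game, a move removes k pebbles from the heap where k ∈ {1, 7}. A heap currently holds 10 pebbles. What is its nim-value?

0

Grundy values for subtraction set {1, 7}:
k:     0  1  2  3  4  5  6  7  8  9 10
g(k):  0  1  0  1  0  1  0  1  0  1  0
So g(10) = 0.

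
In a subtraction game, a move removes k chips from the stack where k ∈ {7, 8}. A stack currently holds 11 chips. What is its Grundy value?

1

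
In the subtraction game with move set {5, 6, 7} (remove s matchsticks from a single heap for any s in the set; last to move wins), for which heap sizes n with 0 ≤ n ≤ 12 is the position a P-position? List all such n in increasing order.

0, 1, 2, 3, 4, 12

Grundy values for subtraction set {5, 6, 7}:
k:     0  1  2  3  4  5  6  7  8  9 10 11 12
g(k):  0  0  0  0  0  1  1  1  1  1  2  2  0
The P-positions (g = 0) in 0..12 are 0, 1, 2, 3, 4, 12.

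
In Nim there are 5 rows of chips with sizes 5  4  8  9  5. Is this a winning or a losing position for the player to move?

Winning position

In binary:
  0101  (5)
  0100  (4)
  1000  (8)
  1001  (9)
  0101  (5)
  ----
  0101  (5)
The nim-sum is 5 ≠ 0, so this is an N-position: the player to move can win.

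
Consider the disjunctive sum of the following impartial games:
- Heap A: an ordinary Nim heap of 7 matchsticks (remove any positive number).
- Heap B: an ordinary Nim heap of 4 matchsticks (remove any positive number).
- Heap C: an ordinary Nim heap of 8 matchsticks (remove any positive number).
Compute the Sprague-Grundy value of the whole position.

Heap A is a plain Nim heap of size 7, so its Grundy value is 7.
Heap B is a plain Nim heap of size 4, so its Grundy value is 4.
Heap C is a plain Nim heap of size 8, so its Grundy value is 8.
By the Sprague-Grundy theorem, the Grundy value of a sum of independent games is the XOR of the component values.
Combined value = 7 ⊕ 4 ⊕ 8 = 11.

11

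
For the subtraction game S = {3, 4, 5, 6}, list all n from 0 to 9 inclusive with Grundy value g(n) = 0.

0, 1, 2, 9

Build the Grundy sequence with g(k) = mex{g(k−s) : s ∈ {3, 4, 5, 6}, s ≤ k}:
k:     0  1  2  3  4  5  6  7  8  9
g(k):  0  0  0  1  1  1  2  2  2  0
The P-positions (g = 0) in 0..9 are 0, 1, 2, 9.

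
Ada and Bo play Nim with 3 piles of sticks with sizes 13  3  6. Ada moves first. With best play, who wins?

Ada wins

Bitwise XOR of the heap sizes:
  1101  (13)
  0011  (3)
  0110  (6)
  ----
  1000  (8)
The nim-sum is 8 ≠ 0, so this is an N-position: the player to move can win; Ada has a winning move.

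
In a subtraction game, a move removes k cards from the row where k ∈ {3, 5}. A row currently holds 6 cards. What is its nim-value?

2

Grundy values for subtraction set {3, 5}:
g(0) = mex{} = 0
g(1) = mex{} = 0
g(2) = mex{} = 0
g(3) = mex{0} = 1
g(4) = mex{0} = 1
g(5) = mex{0} = 1
g(6) = mex{0,1} = 2
So g(6) = 2.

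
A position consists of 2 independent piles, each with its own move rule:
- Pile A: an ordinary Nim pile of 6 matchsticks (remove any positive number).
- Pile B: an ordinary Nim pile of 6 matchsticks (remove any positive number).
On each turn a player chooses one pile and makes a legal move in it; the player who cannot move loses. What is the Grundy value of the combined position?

Pile A is a plain Nim pile of size 6, so its Grundy value is 6.
Pile B is a plain Nim pile of size 6, so its Grundy value is 6.
By the Sprague-Grundy theorem, the Grundy value of a sum of independent games is the XOR of the component values.
Combined value = 6 ⊕ 6 = 0.

0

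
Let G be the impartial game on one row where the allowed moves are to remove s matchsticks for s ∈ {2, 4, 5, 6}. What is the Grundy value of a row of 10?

Compute g(0), g(1), … for moves {2, 4, 5, 6}:
g(0) = mex{} = 0
g(1) = mex{} = 0
g(2) = mex{0} = 1
g(3) = mex{0} = 1
g(4) = mex{0,1} = 2
g(5) = mex{0,1} = 2
g(6) = mex{0,1,2} = 3
g(7) = mex{0,1,2} = 3
g(8) = mex{1,2,3} = 0
g(9) = mex{1,2,3} = 0
g(10) = mex{0,2,3} = 1
So g(10) = 1.

1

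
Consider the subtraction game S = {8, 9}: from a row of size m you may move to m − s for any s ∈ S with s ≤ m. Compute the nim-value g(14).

Build the Grundy sequence with g(k) = mex{g(k−s) : s ∈ {8, 9}, s ≤ k}:
g(0) = mex{} = 0
g(1) = mex{} = 0
g(2) = mex{} = 0
g(3) = mex{} = 0
g(4) = mex{} = 0
g(5) = mex{} = 0
g(6) = mex{} = 0
g(7) = mex{} = 0
g(8) = mex{0} = 1
g(9) = mex{0} = 1
g(10) = mex{0} = 1
g(11) = mex{0} = 1
g(12) = mex{0} = 1
g(13) = mex{0} = 1
g(14) = mex{0} = 1
So g(14) = 1.

1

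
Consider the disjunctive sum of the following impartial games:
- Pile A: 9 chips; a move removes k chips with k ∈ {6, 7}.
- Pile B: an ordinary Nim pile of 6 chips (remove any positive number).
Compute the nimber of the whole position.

Build the Grundy sequence for pile A with g(k) = mex{g(k−s) : s ∈ {6, 7}, s ≤ k}:
g(0) = mex{} = 0
g(1) = mex{} = 0
g(2) = mex{} = 0
g(3) = mex{} = 0
g(4) = mex{} = 0
g(5) = mex{} = 0
g(6) = mex{0} = 1
g(7) = mex{0} = 1
g(8) = mex{0} = 1
g(9) = mex{0} = 1
So g(9) = 1.
Pile B is a plain Nim pile of size 6, so its Grundy value is 6.
By the Sprague-Grundy theorem, the Grundy value of a sum of independent games is the XOR of the component values.
Combined value = 1 XOR 6 = 7.

7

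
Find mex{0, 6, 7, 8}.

0 is in the set but 1 is not, so the mex is 1.

1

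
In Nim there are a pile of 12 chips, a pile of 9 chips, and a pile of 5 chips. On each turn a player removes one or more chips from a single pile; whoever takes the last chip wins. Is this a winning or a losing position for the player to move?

Losing position

In binary:
  1100  (12)
  1001  (9)
  0101  (5)
  ----
  0000  (0)
The nim-sum is 0, so this is a P-position: the player to move is in a losing position under optimal play.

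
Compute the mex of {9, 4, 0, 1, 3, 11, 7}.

2

The values 0, 1 are all present; 2 is the first non-negative integer missing from the set.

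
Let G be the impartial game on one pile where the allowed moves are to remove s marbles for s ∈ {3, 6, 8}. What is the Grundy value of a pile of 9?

3

Grundy values for subtraction set {3, 6, 8}:
k:     0  1  2  3  4  5  6  7  8  9
g(k):  0  0  0  1  1  1  2  2  2  3
So g(9) = 3.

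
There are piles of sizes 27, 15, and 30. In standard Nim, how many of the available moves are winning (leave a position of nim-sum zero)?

Write each in binary and XOR column by column:
  11011  (27)
  01111  (15)
  11110  (30)
  -----
  01010  (10)
The overall nim-sum is X = 10. A pile of size p has a winning move iff p XOR X < p (reduce it to p XOR X).
  27: 27 XOR 10 = 17 < 27 — winning move (to 17).
  15: 15 XOR 10 = 5 < 15 — winning move (to 5).
  30: 30 XOR 10 = 20 < 30 — winning move (to 20).
That gives 3 winning moves.

3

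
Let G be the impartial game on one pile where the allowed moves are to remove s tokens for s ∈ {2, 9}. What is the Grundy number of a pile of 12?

Compute g(0), g(1), … for moves {2, 9}:
k:     0  1  2  3  4  5  6  7  8  9 10 11 12
g(k):  0  0  1  1  0  0  1  1  0  2  1  0  0
So g(12) = 0.

0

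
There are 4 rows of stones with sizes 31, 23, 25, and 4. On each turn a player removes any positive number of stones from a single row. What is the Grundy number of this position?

21

Nim-sum: 31 XOR 23 XOR 25 XOR 4 = 21.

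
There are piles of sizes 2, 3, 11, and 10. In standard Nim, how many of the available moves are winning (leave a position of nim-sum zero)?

In binary:
  0010  (2)
  0011  (3)
  1011  (11)
  1010  (10)
  ----
  0000  (0)
The nim-sum is already 0, so every move leaves a nonzero nim-sum — there are no winning moves.

0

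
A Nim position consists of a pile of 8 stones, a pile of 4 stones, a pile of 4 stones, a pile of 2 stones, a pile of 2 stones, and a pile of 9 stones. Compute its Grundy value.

Nim-sum: 8 XOR 4 XOR 4 XOR 2 XOR 2 XOR 9 = 1.

1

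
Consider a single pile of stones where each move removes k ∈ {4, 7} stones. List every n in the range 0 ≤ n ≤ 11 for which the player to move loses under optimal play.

Compute g(0), g(1), … for moves {4, 7}:
k:     0  1  2  3  4  5  6  7  8  9 10 11
g(k):  0  0  0  0  1  1  1  1  2  2  2  0
The P-positions (g = 0) in 0..11 are 0, 1, 2, 3, 11.

0, 1, 2, 3, 11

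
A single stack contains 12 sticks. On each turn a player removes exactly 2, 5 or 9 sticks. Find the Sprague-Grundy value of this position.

2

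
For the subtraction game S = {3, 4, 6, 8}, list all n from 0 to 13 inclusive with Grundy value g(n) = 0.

0, 1, 2, 11, 12, 13

Grundy values for subtraction set {3, 4, 6, 8}:
k:     0  1  2  3  4  5  6  7  8  9 10 11 12 13
g(k):  0  0  0  1  1  1  2  2  2  3  3  0  0  0
The P-positions (g = 0) in 0..13 are 0, 1, 2, 11, 12, 13.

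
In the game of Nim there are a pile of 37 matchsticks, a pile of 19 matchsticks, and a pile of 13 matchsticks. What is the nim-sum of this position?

Compute the nim-sum pairwise:
37 ⊕ 19 = 54
54 ⊕ 13 = 59

59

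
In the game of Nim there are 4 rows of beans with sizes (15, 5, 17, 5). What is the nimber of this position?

30

Compute the nim-sum pairwise:
15 ⊕ 5 = 10
10 ⊕ 17 = 27
27 ⊕ 5 = 30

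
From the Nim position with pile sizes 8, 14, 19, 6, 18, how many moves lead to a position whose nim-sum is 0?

Bitwise XOR of the heap sizes:
  01000  (8)
  01110  (14)
  10011  (19)
  00110  (6)
  10010  (18)
  -----
  00001  (1)
The overall nim-sum is X = 1. A pile of size p has a winning move iff p XOR X < p (reduce it to p XOR X).
  8: 8 XOR 1 = 9 ≥ 8 — no move.
  14: 14 XOR 1 = 15 ≥ 14 — no move.
  19: 19 XOR 1 = 18 < 19 — winning move (to 18).
  6: 6 XOR 1 = 7 ≥ 6 — no move.
  18: 18 XOR 1 = 19 ≥ 18 — no move.
That gives 1 winning move.

1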